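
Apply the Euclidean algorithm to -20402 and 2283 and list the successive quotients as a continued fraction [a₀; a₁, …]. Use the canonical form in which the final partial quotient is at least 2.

[-9; 15, 1, 2, 1, 11, 3]

Repeatedly divide and take the remainder:
⌊-20402/2283⌋ = -9, remainder 145
⌊2283/145⌋ = 15, remainder 108
⌊145/108⌋ = 1, remainder 37
⌊108/37⌋ = 2, remainder 34
⌊37/34⌋ = 1, remainder 3
⌊34/3⌋ = 11, remainder 1
⌊3/1⌋ = 3, remainder 0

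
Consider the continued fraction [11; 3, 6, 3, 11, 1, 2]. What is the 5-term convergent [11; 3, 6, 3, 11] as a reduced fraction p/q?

Compute successive convergents:
a_0 = 11: 11/1
a_1 = 3: 34/3
a_2 = 6: 215/19
a_3 = 3: 679/60
a_4 = 11: 7684/679

7684/679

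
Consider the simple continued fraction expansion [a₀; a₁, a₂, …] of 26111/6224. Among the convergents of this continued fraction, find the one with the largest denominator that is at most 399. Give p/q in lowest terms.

a_0 = 4: 4/1  (≤ bound)
a_1 = 5: 21/5  (≤ bound)
a_2 = 8: 172/41  (≤ bound)
a_3 = 6: 1053/251  (≤ bound)
a_4 = 2: 2278/543  (> 399, stop)

1053/251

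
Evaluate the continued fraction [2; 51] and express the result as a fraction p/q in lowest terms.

103/51

Start with 51.
2 + 1/(51/1) = 2 + 1/51 = 103/51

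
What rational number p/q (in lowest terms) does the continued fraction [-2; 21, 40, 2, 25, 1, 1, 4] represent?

-779528/399259

Start with 4.
1 + 1/(4/1) = 1 + 1/4 = 5/4
1 + 1/(5/4) = 1 + 4/5 = 9/5
25 + 1/(9/5) = 25 + 5/9 = 230/9
2 + 1/(230/9) = 2 + 9/230 = 469/230
40 + 1/(469/230) = 40 + 230/469 = 18990/469
21 + 1/(18990/469) = 21 + 469/18990 = 399259/18990
-2 + 1/(399259/18990) = -2 + 18990/399259 = -779528/399259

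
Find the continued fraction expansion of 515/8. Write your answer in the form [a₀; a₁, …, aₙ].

[64; 2, 1, 2]

515 ÷ 8 → quotient 64, remainder 3
8 ÷ 3 → quotient 2, remainder 2
3 ÷ 2 → quotient 1, remainder 1
2 ÷ 1 → quotient 2, remainder 0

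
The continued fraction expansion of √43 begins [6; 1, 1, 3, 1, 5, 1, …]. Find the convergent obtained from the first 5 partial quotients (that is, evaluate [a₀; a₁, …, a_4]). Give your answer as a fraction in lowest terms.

59/9

Start with 1.
3 + 1/(1/1) = 3 + 1/1 = 4/1
1 + 1/(4/1) = 1 + 1/4 = 5/4
1 + 1/(5/4) = 1 + 4/5 = 9/5
6 + 1/(9/5) = 6 + 5/9 = 59/9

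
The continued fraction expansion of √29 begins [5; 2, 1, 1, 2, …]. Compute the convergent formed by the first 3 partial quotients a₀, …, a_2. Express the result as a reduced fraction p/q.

16/3

Build up convergents one term at a time:
a_0 = 5: 5/1
a_1 = 2: 11/2
a_2 = 1: 16/3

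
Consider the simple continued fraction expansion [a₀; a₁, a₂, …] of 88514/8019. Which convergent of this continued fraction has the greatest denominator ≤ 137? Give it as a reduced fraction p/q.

a_0 = 11: 11/1  (≤ bound)
a_1 = 26: 287/26  (≤ bound)
a_2 = 3: 872/79  (≤ bound)
a_3 = 2: 2031/184  (> 137, stop)

872/79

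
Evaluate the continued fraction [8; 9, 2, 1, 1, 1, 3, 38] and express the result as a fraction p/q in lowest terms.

84398/10411

Compute successive convergents:
a_0 = 8: 8/1
a_1 = 9: 73/9
a_2 = 2: 154/19
a_3 = 1: 227/28
a_4 = 1: 381/47
a_5 = 1: 608/75
a_6 = 3: 2205/272
a_7 = 38: 84398/10411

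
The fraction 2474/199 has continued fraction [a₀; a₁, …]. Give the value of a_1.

2

Run the Euclidean algorithm, recording each quotient:
2474 ÷ 199 → quotient 12, remainder 86
199 ÷ 86 → quotient 2, remainder 27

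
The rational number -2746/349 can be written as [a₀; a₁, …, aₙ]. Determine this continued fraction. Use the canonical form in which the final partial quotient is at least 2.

⌊-2746/349⌋ = -8, remainder 46
⌊349/46⌋ = 7, remainder 27
⌊46/27⌋ = 1, remainder 19
⌊27/19⌋ = 1, remainder 8
⌊19/8⌋ = 2, remainder 3
⌊8/3⌋ = 2, remainder 2
⌊3/2⌋ = 1, remainder 1
⌊2/1⌋ = 2, remainder 0

[-8; 7, 1, 1, 2, 2, 1, 2]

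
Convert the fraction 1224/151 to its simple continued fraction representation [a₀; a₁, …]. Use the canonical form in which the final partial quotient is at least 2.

Apply division with remainder until the remainder is 0:
1224 = 8·151 + 16, so a_0 = 8
151 = 9·16 + 7, so a_1 = 9
16 = 2·7 + 2, so a_2 = 2
7 = 3·2 + 1, so a_3 = 3
2 = 2·1 + 0, so a_4 = 2

[8; 9, 2, 3, 2]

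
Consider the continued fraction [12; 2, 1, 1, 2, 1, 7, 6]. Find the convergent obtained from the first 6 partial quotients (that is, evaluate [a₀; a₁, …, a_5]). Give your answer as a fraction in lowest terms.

223/18

Build up convergents one term at a time:
a_0 = 12: 12/1
a_1 = 2: 25/2
a_2 = 1: 37/3
a_3 = 1: 62/5
a_4 = 2: 161/13
a_5 = 1: 223/18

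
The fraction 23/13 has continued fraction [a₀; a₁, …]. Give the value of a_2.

3

Apply division with remainder until the remainder is 0:
23 ÷ 13 → quotient 1, remainder 10
13 ÷ 10 → quotient 1, remainder 3
10 ÷ 3 → quotient 3, remainder 1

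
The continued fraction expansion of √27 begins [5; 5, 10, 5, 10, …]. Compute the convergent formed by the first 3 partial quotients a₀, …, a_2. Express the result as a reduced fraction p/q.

265/51

Use the convergent recurrence hₖ = aₖ·hₖ₋₁ + hₖ₋₂ (and likewise for the denominators kₖ):
a_0 = 5: 5/1
a_1 = 5: 26/5
a_2 = 10: 265/51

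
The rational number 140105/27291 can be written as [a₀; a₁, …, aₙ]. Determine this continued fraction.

Repeatedly divide and take the remainder:
140105 ÷ 27291 → quotient 5, remainder 3650
27291 ÷ 3650 → quotient 7, remainder 1741
3650 ÷ 1741 → quotient 2, remainder 168
1741 ÷ 168 → quotient 10, remainder 61
168 ÷ 61 → quotient 2, remainder 46
61 ÷ 46 → quotient 1, remainder 15
46 ÷ 15 → quotient 3, remainder 1
15 ÷ 1 → quotient 15, remainder 0

[5; 7, 2, 10, 2, 1, 3, 15]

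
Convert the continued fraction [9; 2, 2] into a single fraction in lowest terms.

47/5

Start with 2.
2 + 1/(2/1) = 2 + 1/2 = 5/2
9 + 1/(5/2) = 9 + 2/5 = 47/5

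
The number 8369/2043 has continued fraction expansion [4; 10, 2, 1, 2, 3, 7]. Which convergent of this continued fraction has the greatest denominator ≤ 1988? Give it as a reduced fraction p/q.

1147/280

a_0 = 4: 4/1  (≤ bound)
a_1 = 10: 41/10  (≤ bound)
a_2 = 2: 86/21  (≤ bound)
a_3 = 1: 127/31  (≤ bound)
a_4 = 2: 340/83  (≤ bound)
a_5 = 3: 1147/280  (≤ bound)
a_6 = 7: 8369/2043  (> 1988, stop)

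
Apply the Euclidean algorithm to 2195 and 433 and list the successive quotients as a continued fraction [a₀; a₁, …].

[5; 14, 2, 3, 4]

⌊2195/433⌋ = 5, remainder 30
⌊433/30⌋ = 14, remainder 13
⌊30/13⌋ = 2, remainder 4
⌊13/4⌋ = 3, remainder 1
⌊4/1⌋ = 4, remainder 0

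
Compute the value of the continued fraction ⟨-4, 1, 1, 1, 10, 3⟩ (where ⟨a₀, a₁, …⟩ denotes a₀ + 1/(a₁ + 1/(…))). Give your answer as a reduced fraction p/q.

Start with 3.
10 + 1/(3/1) = 10 + 1/3 = 31/3
1 + 1/(31/3) = 1 + 3/31 = 34/31
1 + 1/(34/31) = 1 + 31/34 = 65/34
1 + 1/(65/34) = 1 + 34/65 = 99/65
-4 + 1/(99/65) = -4 + 65/99 = -331/99

-331/99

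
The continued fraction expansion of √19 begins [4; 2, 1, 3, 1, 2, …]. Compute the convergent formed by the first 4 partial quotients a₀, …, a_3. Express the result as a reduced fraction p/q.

Start with 3.
1 + 1/(3/1) = 1 + 1/3 = 4/3
2 + 1/(4/3) = 2 + 3/4 = 11/4
4 + 1/(11/4) = 4 + 4/11 = 48/11

48/11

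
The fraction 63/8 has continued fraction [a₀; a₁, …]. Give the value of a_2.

7

63 = 7·8 + 7, so a_0 = 7
8 = 1·7 + 1, so a_1 = 1
7 = 7·1 + 0, so a_2 = 7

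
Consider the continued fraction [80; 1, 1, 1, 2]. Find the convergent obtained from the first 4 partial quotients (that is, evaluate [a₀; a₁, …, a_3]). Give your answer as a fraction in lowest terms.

a_0 = 80: 80/1
a_1 = 1: 81/1
a_2 = 1: 161/2
a_3 = 1: 242/3

242/3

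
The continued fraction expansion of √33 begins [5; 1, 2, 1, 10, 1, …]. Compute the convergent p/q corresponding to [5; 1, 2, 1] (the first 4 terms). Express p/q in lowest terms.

Start with 1.
2 + 1/(1/1) = 2 + 1/1 = 3/1
1 + 1/(3/1) = 1 + 1/3 = 4/3
5 + 1/(4/3) = 5 + 3/4 = 23/4

23/4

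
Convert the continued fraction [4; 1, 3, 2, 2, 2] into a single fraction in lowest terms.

253/53

a_0 = 4: 4/1
a_1 = 1: 5/1
a_2 = 3: 19/4
a_3 = 2: 43/9
a_4 = 2: 105/22
a_5 = 2: 253/53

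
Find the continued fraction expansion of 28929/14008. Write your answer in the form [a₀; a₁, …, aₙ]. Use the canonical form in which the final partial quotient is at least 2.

Repeatedly divide and take the remainder:
28929 ÷ 14008 → quotient 2, remainder 913
14008 ÷ 913 → quotient 15, remainder 313
913 ÷ 313 → quotient 2, remainder 287
313 ÷ 287 → quotient 1, remainder 26
287 ÷ 26 → quotient 11, remainder 1
26 ÷ 1 → quotient 26, remainder 0

[2; 15, 2, 1, 11, 26]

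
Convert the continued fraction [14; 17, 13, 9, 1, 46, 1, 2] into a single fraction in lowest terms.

Start with 2.
1 + 1/(2/1) = 1 + 1/2 = 3/2
46 + 1/(3/2) = 46 + 2/3 = 140/3
1 + 1/(140/3) = 1 + 3/140 = 143/140
9 + 1/(143/140) = 9 + 140/143 = 1427/143
13 + 1/(1427/143) = 13 + 143/1427 = 18694/1427
17 + 1/(18694/1427) = 17 + 1427/18694 = 319225/18694
14 + 1/(319225/18694) = 14 + 18694/319225 = 4487844/319225

4487844/319225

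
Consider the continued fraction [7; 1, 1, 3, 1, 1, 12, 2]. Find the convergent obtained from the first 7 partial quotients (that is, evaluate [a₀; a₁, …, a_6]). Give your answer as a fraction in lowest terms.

Use the convergent recurrence hₖ = aₖ·hₖ₋₁ + hₖ₋₂ (and likewise for the denominators kₖ):
a_0 = 7: 7/1
a_1 = 1: 8/1
a_2 = 1: 15/2
a_3 = 3: 53/7
a_4 = 1: 68/9
a_5 = 1: 121/16
a_6 = 12: 1520/201

1520/201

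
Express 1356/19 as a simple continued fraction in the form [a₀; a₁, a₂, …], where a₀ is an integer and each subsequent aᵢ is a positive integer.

[71; 2, 1, 2, 2]

Repeatedly divide and take the remainder:
⌊1356/19⌋ = 71, remainder 7
⌊19/7⌋ = 2, remainder 5
⌊7/5⌋ = 1, remainder 2
⌊5/2⌋ = 2, remainder 1
⌊2/1⌋ = 2, remainder 0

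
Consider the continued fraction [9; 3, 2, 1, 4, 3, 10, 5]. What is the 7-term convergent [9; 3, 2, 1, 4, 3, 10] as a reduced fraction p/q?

14477/1557

Start with 10.
3 + 1/(10/1) = 3 + 1/10 = 31/10
4 + 1/(31/10) = 4 + 10/31 = 134/31
1 + 1/(134/31) = 1 + 31/134 = 165/134
2 + 1/(165/134) = 2 + 134/165 = 464/165
3 + 1/(464/165) = 3 + 165/464 = 1557/464
9 + 1/(1557/464) = 9 + 464/1557 = 14477/1557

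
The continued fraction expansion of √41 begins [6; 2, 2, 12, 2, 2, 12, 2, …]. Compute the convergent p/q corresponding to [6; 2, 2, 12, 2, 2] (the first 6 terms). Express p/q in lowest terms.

2049/320

Start with 2.
2 + 1/(2/1) = 2 + 1/2 = 5/2
12 + 1/(5/2) = 12 + 2/5 = 62/5
2 + 1/(62/5) = 2 + 5/62 = 129/62
2 + 1/(129/62) = 2 + 62/129 = 320/129
6 + 1/(320/129) = 6 + 129/320 = 2049/320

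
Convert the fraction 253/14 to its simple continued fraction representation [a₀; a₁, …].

⌊253/14⌋ = 18, remainder 1
⌊14/1⌋ = 14, remainder 0

[18; 14]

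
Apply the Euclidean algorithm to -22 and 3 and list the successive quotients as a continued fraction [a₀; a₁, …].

[-8; 1, 2]

-22 = -8·3 + 2, so a_0 = -8
3 = 1·2 + 1, so a_1 = 1
2 = 2·1 + 0, so a_2 = 2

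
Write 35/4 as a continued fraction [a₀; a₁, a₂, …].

[8; 1, 3]

Apply division with remainder until the remainder is 0:
35 ÷ 4 → quotient 8, remainder 3
4 ÷ 3 → quotient 1, remainder 1
3 ÷ 1 → quotient 3, remainder 0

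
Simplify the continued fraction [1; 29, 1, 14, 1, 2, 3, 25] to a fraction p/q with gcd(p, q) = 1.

Build up convergents one term at a time:
a_0 = 1: 1/1
a_1 = 29: 30/29
a_2 = 1: 31/30
a_3 = 14: 464/449
a_4 = 1: 495/479
a_5 = 2: 1454/1407
a_6 = 3: 4857/4700
a_7 = 25: 122879/118907

122879/118907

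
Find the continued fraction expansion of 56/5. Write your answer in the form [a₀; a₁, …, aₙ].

[11; 5]

Apply division with remainder until the remainder is 0:
⌊56/5⌋ = 11, remainder 1
⌊5/1⌋ = 5, remainder 0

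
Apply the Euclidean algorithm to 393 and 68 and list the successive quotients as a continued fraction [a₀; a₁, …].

[5; 1, 3, 1, 1, 7]

⌊393/68⌋ = 5, remainder 53
⌊68/53⌋ = 1, remainder 15
⌊53/15⌋ = 3, remainder 8
⌊15/8⌋ = 1, remainder 7
⌊8/7⌋ = 1, remainder 1
⌊7/1⌋ = 7, remainder 0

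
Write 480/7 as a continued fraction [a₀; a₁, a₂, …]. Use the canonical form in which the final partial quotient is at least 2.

480 ÷ 7 → quotient 68, remainder 4
7 ÷ 4 → quotient 1, remainder 3
4 ÷ 3 → quotient 1, remainder 1
3 ÷ 1 → quotient 3, remainder 0

[68; 1, 1, 3]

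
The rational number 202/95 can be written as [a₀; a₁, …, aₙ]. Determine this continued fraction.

[2; 7, 1, 11]

202 = 2·95 + 12, so a_0 = 2
95 = 7·12 + 11, so a_1 = 7
12 = 1·11 + 1, so a_2 = 1
11 = 11·1 + 0, so a_3 = 11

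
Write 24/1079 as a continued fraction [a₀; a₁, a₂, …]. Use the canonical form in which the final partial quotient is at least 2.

[0; 44, 1, 23]

Apply division with remainder until the remainder is 0:
⌊24/1079⌋ = 0, remainder 24
⌊1079/24⌋ = 44, remainder 23
⌊24/23⌋ = 1, remainder 1
⌊23/1⌋ = 23, remainder 0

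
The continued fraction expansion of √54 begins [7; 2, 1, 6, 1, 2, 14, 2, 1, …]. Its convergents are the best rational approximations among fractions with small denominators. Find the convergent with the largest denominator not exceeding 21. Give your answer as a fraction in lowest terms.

147/20

List convergents until the denominator exceeds the bound:
a_0 = 7: 7/1  (≤ bound)
a_1 = 2: 15/2  (≤ bound)
a_2 = 1: 22/3  (≤ bound)
a_3 = 6: 147/20  (≤ bound)
a_4 = 1: 169/23  (> 21, stop)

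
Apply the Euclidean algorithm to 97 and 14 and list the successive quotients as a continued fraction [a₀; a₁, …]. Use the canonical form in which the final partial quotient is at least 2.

97 = 6·14 + 13, so a_0 = 6
14 = 1·13 + 1, so a_1 = 1
13 = 13·1 + 0, so a_2 = 13

[6; 1, 13]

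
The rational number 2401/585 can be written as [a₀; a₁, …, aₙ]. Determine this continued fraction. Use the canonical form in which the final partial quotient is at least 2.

Repeatedly divide and take the remainder:
2401 ÷ 585 → quotient 4, remainder 61
585 ÷ 61 → quotient 9, remainder 36
61 ÷ 36 → quotient 1, remainder 25
36 ÷ 25 → quotient 1, remainder 11
25 ÷ 11 → quotient 2, remainder 3
11 ÷ 3 → quotient 3, remainder 2
3 ÷ 2 → quotient 1, remainder 1
2 ÷ 1 → quotient 2, remainder 0

[4; 9, 1, 1, 2, 3, 1, 2]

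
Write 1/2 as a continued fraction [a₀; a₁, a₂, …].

Repeatedly divide and take the remainder:
1 ÷ 2 → quotient 0, remainder 1
2 ÷ 1 → quotient 2, remainder 0

[0; 2]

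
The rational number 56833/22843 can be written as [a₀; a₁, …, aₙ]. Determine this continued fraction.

56833 ÷ 22843 → quotient 2, remainder 11147
22843 ÷ 11147 → quotient 2, remainder 549
11147 ÷ 549 → quotient 20, remainder 167
549 ÷ 167 → quotient 3, remainder 48
167 ÷ 48 → quotient 3, remainder 23
48 ÷ 23 → quotient 2, remainder 2
23 ÷ 2 → quotient 11, remainder 1
2 ÷ 1 → quotient 2, remainder 0

[2; 2, 20, 3, 3, 2, 11, 2]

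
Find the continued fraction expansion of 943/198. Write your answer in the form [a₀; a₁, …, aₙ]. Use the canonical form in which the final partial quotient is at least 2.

Repeatedly divide and take the remainder:
943 ÷ 198 → quotient 4, remainder 151
198 ÷ 151 → quotient 1, remainder 47
151 ÷ 47 → quotient 3, remainder 10
47 ÷ 10 → quotient 4, remainder 7
10 ÷ 7 → quotient 1, remainder 3
7 ÷ 3 → quotient 2, remainder 1
3 ÷ 1 → quotient 3, remainder 0

[4; 1, 3, 4, 1, 2, 3]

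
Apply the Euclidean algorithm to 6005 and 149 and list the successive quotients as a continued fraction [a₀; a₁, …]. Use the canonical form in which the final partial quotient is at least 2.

[40; 3, 3, 4, 1, 2]

6005 ÷ 149 → quotient 40, remainder 45
149 ÷ 45 → quotient 3, remainder 14
45 ÷ 14 → quotient 3, remainder 3
14 ÷ 3 → quotient 4, remainder 2
3 ÷ 2 → quotient 1, remainder 1
2 ÷ 1 → quotient 2, remainder 0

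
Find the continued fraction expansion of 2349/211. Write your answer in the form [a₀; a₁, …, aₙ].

2349 = 11·211 + 28, so a_0 = 11
211 = 7·28 + 15, so a_1 = 7
28 = 1·15 + 13, so a_2 = 1
15 = 1·13 + 2, so a_3 = 1
13 = 6·2 + 1, so a_4 = 6
2 = 2·1 + 0, so a_5 = 2

[11; 7, 1, 1, 6, 2]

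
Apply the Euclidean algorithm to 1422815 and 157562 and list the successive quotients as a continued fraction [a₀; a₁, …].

[9; 33, 8, 5, 3, 36]

1422815 = 9·157562 + 4757, so a_0 = 9
157562 = 33·4757 + 581, so a_1 = 33
4757 = 8·581 + 109, so a_2 = 8
581 = 5·109 + 36, so a_3 = 5
109 = 3·36 + 1, so a_4 = 3
36 = 36·1 + 0, so a_5 = 36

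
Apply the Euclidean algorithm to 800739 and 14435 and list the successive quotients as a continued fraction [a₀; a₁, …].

800739 ÷ 14435 → quotient 55, remainder 6814
14435 ÷ 6814 → quotient 2, remainder 807
6814 ÷ 807 → quotient 8, remainder 358
807 ÷ 358 → quotient 2, remainder 91
358 ÷ 91 → quotient 3, remainder 85
91 ÷ 85 → quotient 1, remainder 6
85 ÷ 6 → quotient 14, remainder 1
6 ÷ 1 → quotient 6, remainder 0

[55; 2, 8, 2, 3, 1, 14, 6]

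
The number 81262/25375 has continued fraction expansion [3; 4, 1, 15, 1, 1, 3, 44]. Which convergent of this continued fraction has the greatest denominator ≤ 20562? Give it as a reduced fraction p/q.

a_0 = 3: 3/1  (≤ bound)
a_1 = 4: 13/4  (≤ bound)
a_2 = 1: 16/5  (≤ bound)
a_3 = 15: 253/79  (≤ bound)
a_4 = 1: 269/84  (≤ bound)
a_5 = 1: 522/163  (≤ bound)
a_6 = 3: 1835/573  (≤ bound)
a_7 = 44: 81262/25375  (> 20562, stop)

1835/573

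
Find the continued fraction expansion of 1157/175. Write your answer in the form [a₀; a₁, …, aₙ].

1157 ÷ 175 → quotient 6, remainder 107
175 ÷ 107 → quotient 1, remainder 68
107 ÷ 68 → quotient 1, remainder 39
68 ÷ 39 → quotient 1, remainder 29
39 ÷ 29 → quotient 1, remainder 10
29 ÷ 10 → quotient 2, remainder 9
10 ÷ 9 → quotient 1, remainder 1
9 ÷ 1 → quotient 9, remainder 0

[6; 1, 1, 1, 1, 2, 1, 9]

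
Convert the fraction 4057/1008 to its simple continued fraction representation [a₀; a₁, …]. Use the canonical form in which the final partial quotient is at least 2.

Run the Euclidean algorithm, recording each quotient:
4057 = 4·1008 + 25, so a_0 = 4
1008 = 40·25 + 8, so a_1 = 40
25 = 3·8 + 1, so a_2 = 3
8 = 8·1 + 0, so a_3 = 8

[4; 40, 3, 8]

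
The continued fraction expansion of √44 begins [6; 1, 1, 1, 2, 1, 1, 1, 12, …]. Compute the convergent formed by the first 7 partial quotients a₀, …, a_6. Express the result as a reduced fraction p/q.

126/19

Collapse the nested fraction from the inside out:
Start with 1.
1 + 1/(1/1) = 1 + 1/1 = 2/1
2 + 1/(2/1) = 2 + 1/2 = 5/2
1 + 1/(5/2) = 1 + 2/5 = 7/5
1 + 1/(7/5) = 1 + 5/7 = 12/7
1 + 1/(12/7) = 1 + 7/12 = 19/12
6 + 1/(19/12) = 6 + 12/19 = 126/19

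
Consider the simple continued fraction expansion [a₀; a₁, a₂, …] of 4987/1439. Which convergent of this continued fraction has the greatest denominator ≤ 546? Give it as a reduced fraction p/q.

List convergents until the denominator exceeds the bound:
a_0 = 3: 3/1  (≤ bound)
a_1 = 2: 7/2  (≤ bound)
a_2 = 6: 45/13  (≤ bound)
a_3 = 1: 52/15  (≤ bound)
a_4 = 3: 201/58  (≤ bound)
a_5 = 3: 655/189  (≤ bound)
a_6 = 3: 2166/625  (> 546, stop)

655/189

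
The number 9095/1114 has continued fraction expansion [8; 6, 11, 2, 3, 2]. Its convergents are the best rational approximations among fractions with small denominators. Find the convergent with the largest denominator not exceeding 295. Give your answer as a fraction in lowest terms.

1143/140

a_0 = 8: 8/1  (≤ bound)
a_1 = 6: 49/6  (≤ bound)
a_2 = 11: 547/67  (≤ bound)
a_3 = 2: 1143/140  (≤ bound)
a_4 = 3: 3976/487  (> 295, stop)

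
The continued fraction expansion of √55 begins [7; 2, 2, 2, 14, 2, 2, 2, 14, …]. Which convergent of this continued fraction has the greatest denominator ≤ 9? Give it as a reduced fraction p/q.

37/5

a_0 = 7: 7/1  (≤ bound)
a_1 = 2: 15/2  (≤ bound)
a_2 = 2: 37/5  (≤ bound)
a_3 = 2: 89/12  (> 9, stop)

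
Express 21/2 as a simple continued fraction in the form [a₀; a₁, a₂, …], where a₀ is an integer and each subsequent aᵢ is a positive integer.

[10; 2]

Run the Euclidean algorithm, recording each quotient:
21 = 10·2 + 1, so a_0 = 10
2 = 2·1 + 0, so a_1 = 2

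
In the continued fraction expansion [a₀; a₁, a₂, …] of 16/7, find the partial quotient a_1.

⌊16/7⌋ = 2, remainder 2
⌊7/2⌋ = 3, remainder 1

3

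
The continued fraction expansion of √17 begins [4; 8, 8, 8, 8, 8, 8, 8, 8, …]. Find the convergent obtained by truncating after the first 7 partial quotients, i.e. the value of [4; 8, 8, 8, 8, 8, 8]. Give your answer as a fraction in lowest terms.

Start with 8.
8 + 1/(8/1) = 8 + 1/8 = 65/8
8 + 1/(65/8) = 8 + 8/65 = 528/65
8 + 1/(528/65) = 8 + 65/528 = 4289/528
8 + 1/(4289/528) = 8 + 528/4289 = 34840/4289
8 + 1/(34840/4289) = 8 + 4289/34840 = 283009/34840
4 + 1/(283009/34840) = 4 + 34840/283009 = 1166876/283009

1166876/283009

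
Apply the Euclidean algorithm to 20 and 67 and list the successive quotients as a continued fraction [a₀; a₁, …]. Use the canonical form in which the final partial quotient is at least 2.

Apply division with remainder until the remainder is 0:
⌊20/67⌋ = 0, remainder 20
⌊67/20⌋ = 3, remainder 7
⌊20/7⌋ = 2, remainder 6
⌊7/6⌋ = 1, remainder 1
⌊6/1⌋ = 6, remainder 0

[0; 3, 2, 1, 6]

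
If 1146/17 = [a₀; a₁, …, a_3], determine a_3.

3

1146 ÷ 17 → quotient 67, remainder 7
17 ÷ 7 → quotient 2, remainder 3
7 ÷ 3 → quotient 2, remainder 1
3 ÷ 1 → quotient 3, remainder 0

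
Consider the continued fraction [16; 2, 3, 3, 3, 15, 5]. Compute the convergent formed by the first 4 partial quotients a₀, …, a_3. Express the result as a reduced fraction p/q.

378/23

Work from the innermost term outward:
Start with 3.
3 + 1/(3/1) = 3 + 1/3 = 10/3
2 + 1/(10/3) = 2 + 3/10 = 23/10
16 + 1/(23/10) = 16 + 10/23 = 378/23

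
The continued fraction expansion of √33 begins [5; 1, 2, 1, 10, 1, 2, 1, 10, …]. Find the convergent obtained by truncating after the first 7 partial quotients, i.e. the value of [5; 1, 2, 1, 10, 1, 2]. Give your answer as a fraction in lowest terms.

Start with 2.
1 + 1/(2/1) = 1 + 1/2 = 3/2
10 + 1/(3/2) = 10 + 2/3 = 32/3
1 + 1/(32/3) = 1 + 3/32 = 35/32
2 + 1/(35/32) = 2 + 32/35 = 102/35
1 + 1/(102/35) = 1 + 35/102 = 137/102
5 + 1/(137/102) = 5 + 102/137 = 787/137

787/137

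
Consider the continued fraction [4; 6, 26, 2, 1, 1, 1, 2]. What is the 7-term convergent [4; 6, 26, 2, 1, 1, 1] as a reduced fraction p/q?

5307/1274

a_0 = 4: 4/1
a_1 = 6: 25/6
a_2 = 26: 654/157
a_3 = 2: 1333/320
a_4 = 1: 1987/477
a_5 = 1: 3320/797
a_6 = 1: 5307/1274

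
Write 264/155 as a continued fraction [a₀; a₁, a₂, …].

Repeatedly divide and take the remainder:
⌊264/155⌋ = 1, remainder 109
⌊155/109⌋ = 1, remainder 46
⌊109/46⌋ = 2, remainder 17
⌊46/17⌋ = 2, remainder 12
⌊17/12⌋ = 1, remainder 5
⌊12/5⌋ = 2, remainder 2
⌊5/2⌋ = 2, remainder 1
⌊2/1⌋ = 2, remainder 0

[1; 1, 2, 2, 1, 2, 2, 2]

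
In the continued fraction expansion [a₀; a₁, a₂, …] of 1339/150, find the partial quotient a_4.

1

1339 ÷ 150 → quotient 8, remainder 139
150 ÷ 139 → quotient 1, remainder 11
139 ÷ 11 → quotient 12, remainder 7
11 ÷ 7 → quotient 1, remainder 4
7 ÷ 4 → quotient 1, remainder 3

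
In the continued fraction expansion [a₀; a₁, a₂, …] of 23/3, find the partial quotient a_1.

Apply division with remainder until the remainder is 0:
23 = 7·3 + 2, so a_0 = 7
3 = 1·2 + 1, so a_1 = 1

1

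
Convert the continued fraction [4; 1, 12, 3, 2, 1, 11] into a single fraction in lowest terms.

7663/1556

Start with 11.
1 + 1/(11/1) = 1 + 1/11 = 12/11
2 + 1/(12/11) = 2 + 11/12 = 35/12
3 + 1/(35/12) = 3 + 12/35 = 117/35
12 + 1/(117/35) = 12 + 35/117 = 1439/117
1 + 1/(1439/117) = 1 + 117/1439 = 1556/1439
4 + 1/(1556/1439) = 4 + 1439/1556 = 7663/1556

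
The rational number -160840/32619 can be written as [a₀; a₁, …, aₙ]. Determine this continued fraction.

Apply division with remainder until the remainder is 0:
⌊-160840/32619⌋ = -5, remainder 2255
⌊32619/2255⌋ = 14, remainder 1049
⌊2255/1049⌋ = 2, remainder 157
⌊1049/157⌋ = 6, remainder 107
⌊157/107⌋ = 1, remainder 50
⌊107/50⌋ = 2, remainder 7
⌊50/7⌋ = 7, remainder 1
⌊7/1⌋ = 7, remainder 0

[-5; 14, 2, 6, 1, 2, 7, 7]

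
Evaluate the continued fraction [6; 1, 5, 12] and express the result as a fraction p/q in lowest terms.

499/73

Start with 12.
5 + 1/(12/1) = 5 + 1/12 = 61/12
1 + 1/(61/12) = 1 + 12/61 = 73/61
6 + 1/(73/61) = 6 + 61/73 = 499/73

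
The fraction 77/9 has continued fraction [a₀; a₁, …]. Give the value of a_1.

77 ÷ 9 → quotient 8, remainder 5
9 ÷ 5 → quotient 1, remainder 4

1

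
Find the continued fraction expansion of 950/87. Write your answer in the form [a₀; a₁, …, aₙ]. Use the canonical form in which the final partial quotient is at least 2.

950 = 10·87 + 80, so a_0 = 10
87 = 1·80 + 7, so a_1 = 1
80 = 11·7 + 3, so a_2 = 11
7 = 2·3 + 1, so a_3 = 2
3 = 3·1 + 0, so a_4 = 3

[10; 1, 11, 2, 3]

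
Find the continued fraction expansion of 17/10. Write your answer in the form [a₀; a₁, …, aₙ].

17 ÷ 10 → quotient 1, remainder 7
10 ÷ 7 → quotient 1, remainder 3
7 ÷ 3 → quotient 2, remainder 1
3 ÷ 1 → quotient 3, remainder 0

[1; 1, 2, 3]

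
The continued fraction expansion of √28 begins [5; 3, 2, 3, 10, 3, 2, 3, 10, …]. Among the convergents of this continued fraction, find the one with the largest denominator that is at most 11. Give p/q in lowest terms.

a_0 = 5: 5/1  (≤ bound)
a_1 = 3: 16/3  (≤ bound)
a_2 = 2: 37/7  (≤ bound)
a_3 = 3: 127/24  (> 11, stop)

37/7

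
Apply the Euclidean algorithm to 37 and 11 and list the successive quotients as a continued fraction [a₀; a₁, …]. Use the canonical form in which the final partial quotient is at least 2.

37 = 3·11 + 4, so a_0 = 3
11 = 2·4 + 3, so a_1 = 2
4 = 1·3 + 1, so a_2 = 1
3 = 3·1 + 0, so a_3 = 3

[3; 2, 1, 3]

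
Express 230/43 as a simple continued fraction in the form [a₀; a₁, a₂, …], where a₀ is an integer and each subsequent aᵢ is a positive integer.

230 = 5·43 + 15, so a_0 = 5
43 = 2·15 + 13, so a_1 = 2
15 = 1·13 + 2, so a_2 = 1
13 = 6·2 + 1, so a_3 = 6
2 = 2·1 + 0, so a_4 = 2

[5; 2, 1, 6, 2]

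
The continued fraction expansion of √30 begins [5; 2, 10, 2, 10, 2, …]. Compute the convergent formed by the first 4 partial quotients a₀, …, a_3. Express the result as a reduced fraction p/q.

241/44

a_0 = 5: 5/1
a_1 = 2: 11/2
a_2 = 10: 115/21
a_3 = 2: 241/44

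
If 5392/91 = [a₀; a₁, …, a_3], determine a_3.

5392 ÷ 91 → quotient 59, remainder 23
91 ÷ 23 → quotient 3, remainder 22
23 ÷ 22 → quotient 1, remainder 1
22 ÷ 1 → quotient 22, remainder 0

22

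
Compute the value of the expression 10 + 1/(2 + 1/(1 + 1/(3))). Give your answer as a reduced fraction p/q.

114/11

a_0 = 10: 10/1
a_1 = 2: 21/2
a_2 = 1: 31/3
a_3 = 3: 114/11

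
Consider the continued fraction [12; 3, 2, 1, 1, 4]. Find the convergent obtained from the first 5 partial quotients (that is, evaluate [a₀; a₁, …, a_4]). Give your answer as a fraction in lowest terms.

Start with 1.
1 + 1/(1/1) = 1 + 1/1 = 2/1
2 + 1/(2/1) = 2 + 1/2 = 5/2
3 + 1/(5/2) = 3 + 2/5 = 17/5
12 + 1/(17/5) = 12 + 5/17 = 209/17

209/17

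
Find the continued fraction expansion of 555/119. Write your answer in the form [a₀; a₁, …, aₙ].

[4; 1, 1, 1, 39]

555 = 4·119 + 79, so a_0 = 4
119 = 1·79 + 40, so a_1 = 1
79 = 1·40 + 39, so a_2 = 1
40 = 1·39 + 1, so a_3 = 1
39 = 39·1 + 0, so a_4 = 39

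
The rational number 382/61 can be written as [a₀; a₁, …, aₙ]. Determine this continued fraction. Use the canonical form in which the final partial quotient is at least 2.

382 = 6·61 + 16, so a_0 = 6
61 = 3·16 + 13, so a_1 = 3
16 = 1·13 + 3, so a_2 = 1
13 = 4·3 + 1, so a_3 = 4
3 = 3·1 + 0, so a_4 = 3

[6; 3, 1, 4, 3]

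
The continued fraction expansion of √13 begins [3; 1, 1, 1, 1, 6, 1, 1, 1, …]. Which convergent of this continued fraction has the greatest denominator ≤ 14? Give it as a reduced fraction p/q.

18/5

a_0 = 3: 3/1  (≤ bound)
a_1 = 1: 4/1  (≤ bound)
a_2 = 1: 7/2  (≤ bound)
a_3 = 1: 11/3  (≤ bound)
a_4 = 1: 18/5  (≤ bound)
a_5 = 6: 119/33  (> 14, stop)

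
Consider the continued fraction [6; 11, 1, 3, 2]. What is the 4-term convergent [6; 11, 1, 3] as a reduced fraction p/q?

286/47

a_0 = 6: 6/1
a_1 = 11: 67/11
a_2 = 1: 73/12
a_3 = 3: 286/47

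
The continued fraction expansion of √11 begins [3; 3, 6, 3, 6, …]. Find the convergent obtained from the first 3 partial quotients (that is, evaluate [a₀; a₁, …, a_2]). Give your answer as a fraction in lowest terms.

Starting at the tail and folding back:
Start with 6.
3 + 1/(6/1) = 3 + 1/6 = 19/6
3 + 1/(19/6) = 3 + 6/19 = 63/19

63/19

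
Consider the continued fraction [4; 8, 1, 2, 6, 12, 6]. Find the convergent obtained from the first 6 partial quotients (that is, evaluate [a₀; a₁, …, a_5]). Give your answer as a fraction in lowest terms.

Use the convergent recurrence hₖ = aₖ·hₖ₋₁ + hₖ₋₂ (and likewise for the denominators kₖ):
a_0 = 4: 4/1
a_1 = 8: 33/8
a_2 = 1: 37/9
a_3 = 2: 107/26
a_4 = 6: 679/165
a_5 = 12: 8255/2006

8255/2006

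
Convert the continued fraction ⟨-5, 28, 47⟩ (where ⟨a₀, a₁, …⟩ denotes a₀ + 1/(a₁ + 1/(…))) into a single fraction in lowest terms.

-6538/1317

Start with 47.
28 + 1/(47/1) = 28 + 1/47 = 1317/47
-5 + 1/(1317/47) = -5 + 47/1317 = -6538/1317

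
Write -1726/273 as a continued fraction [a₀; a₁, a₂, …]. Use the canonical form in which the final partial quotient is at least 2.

[-7; 1, 2, 9, 1, 3, 2]

Repeatedly divide and take the remainder:
-1726 = -7·273 + 185, so a_0 = -7
273 = 1·185 + 88, so a_1 = 1
185 = 2·88 + 9, so a_2 = 2
88 = 9·9 + 7, so a_3 = 9
9 = 1·7 + 2, so a_4 = 1
7 = 3·2 + 1, so a_5 = 3
2 = 2·1 + 0, so a_6 = 2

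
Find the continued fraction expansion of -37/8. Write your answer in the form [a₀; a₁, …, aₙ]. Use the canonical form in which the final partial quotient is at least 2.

Run the Euclidean algorithm, recording each quotient:
⌊-37/8⌋ = -5, remainder 3
⌊8/3⌋ = 2, remainder 2
⌊3/2⌋ = 1, remainder 1
⌊2/1⌋ = 2, remainder 0

[-5; 2, 1, 2]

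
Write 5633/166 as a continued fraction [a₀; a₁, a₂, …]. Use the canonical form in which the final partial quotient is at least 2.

[33; 1, 14, 11]

⌊5633/166⌋ = 33, remainder 155
⌊166/155⌋ = 1, remainder 11
⌊155/11⌋ = 14, remainder 1
⌊11/1⌋ = 11, remainder 0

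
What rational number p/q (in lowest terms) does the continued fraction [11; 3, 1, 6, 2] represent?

Compute successive convergents:
a_0 = 11: 11/1
a_1 = 3: 34/3
a_2 = 1: 45/4
a_3 = 6: 304/27
a_4 = 2: 653/58

653/58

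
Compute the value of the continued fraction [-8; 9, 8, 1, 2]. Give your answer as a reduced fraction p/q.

-1870/237

Work from the innermost term outward:
Start with 2.
1 + 1/(2/1) = 1 + 1/2 = 3/2
8 + 1/(3/2) = 8 + 2/3 = 26/3
9 + 1/(26/3) = 9 + 3/26 = 237/26
-8 + 1/(237/26) = -8 + 26/237 = -1870/237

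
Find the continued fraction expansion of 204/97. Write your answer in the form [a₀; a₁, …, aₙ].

204 = 2·97 + 10, so a_0 = 2
97 = 9·10 + 7, so a_1 = 9
10 = 1·7 + 3, so a_2 = 1
7 = 2·3 + 1, so a_3 = 2
3 = 3·1 + 0, so a_4 = 3

[2; 9, 1, 2, 3]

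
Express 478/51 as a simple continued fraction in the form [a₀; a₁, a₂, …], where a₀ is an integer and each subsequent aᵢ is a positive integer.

[9; 2, 1, 2, 6]

Repeatedly divide and take the remainder:
478 ÷ 51 → quotient 9, remainder 19
51 ÷ 19 → quotient 2, remainder 13
19 ÷ 13 → quotient 1, remainder 6
13 ÷ 6 → quotient 2, remainder 1
6 ÷ 1 → quotient 6, remainder 0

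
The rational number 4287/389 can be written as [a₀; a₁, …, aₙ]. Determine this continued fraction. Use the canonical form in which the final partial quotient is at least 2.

Run the Euclidean algorithm, recording each quotient:
4287 ÷ 389 → quotient 11, remainder 8
389 ÷ 8 → quotient 48, remainder 5
8 ÷ 5 → quotient 1, remainder 3
5 ÷ 3 → quotient 1, remainder 2
3 ÷ 2 → quotient 1, remainder 1
2 ÷ 1 → quotient 2, remainder 0

[11; 48, 1, 1, 1, 2]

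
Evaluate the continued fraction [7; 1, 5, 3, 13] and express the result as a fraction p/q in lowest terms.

1984/253

Starting at the tail and folding back:
Start with 13.
3 + 1/(13/1) = 3 + 1/13 = 40/13
5 + 1/(40/13) = 5 + 13/40 = 213/40
1 + 1/(213/40) = 1 + 40/213 = 253/213
7 + 1/(253/213) = 7 + 213/253 = 1984/253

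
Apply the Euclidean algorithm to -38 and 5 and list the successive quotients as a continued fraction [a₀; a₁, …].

[-8; 2, 2]

⌊-38/5⌋ = -8, remainder 2
⌊5/2⌋ = 2, remainder 1
⌊2/1⌋ = 2, remainder 0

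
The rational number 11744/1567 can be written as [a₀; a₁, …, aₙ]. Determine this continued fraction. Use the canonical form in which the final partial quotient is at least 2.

Run the Euclidean algorithm, recording each quotient:
11744 ÷ 1567 → quotient 7, remainder 775
1567 ÷ 775 → quotient 2, remainder 17
775 ÷ 17 → quotient 45, remainder 10
17 ÷ 10 → quotient 1, remainder 7
10 ÷ 7 → quotient 1, remainder 3
7 ÷ 3 → quotient 2, remainder 1
3 ÷ 1 → quotient 3, remainder 0

[7; 2, 45, 1, 1, 2, 3]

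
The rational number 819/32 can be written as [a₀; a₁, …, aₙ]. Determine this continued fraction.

[25; 1, 1, 2, 6]

819 = 25·32 + 19, so a_0 = 25
32 = 1·19 + 13, so a_1 = 1
19 = 1·13 + 6, so a_2 = 1
13 = 2·6 + 1, so a_3 = 2
6 = 6·1 + 0, so a_4 = 6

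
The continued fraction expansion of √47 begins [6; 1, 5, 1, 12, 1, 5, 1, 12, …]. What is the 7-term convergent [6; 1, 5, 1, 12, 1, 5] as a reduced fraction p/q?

3942/575

Work from the innermost term outward:
Start with 5.
1 + 1/(5/1) = 1 + 1/5 = 6/5
12 + 1/(6/5) = 12 + 5/6 = 77/6
1 + 1/(77/6) = 1 + 6/77 = 83/77
5 + 1/(83/77) = 5 + 77/83 = 492/83
1 + 1/(492/83) = 1 + 83/492 = 575/492
6 + 1/(575/492) = 6 + 492/575 = 3942/575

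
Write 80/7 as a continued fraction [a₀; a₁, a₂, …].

[11; 2, 3]

Repeatedly divide and take the remainder:
80 ÷ 7 → quotient 11, remainder 3
7 ÷ 3 → quotient 2, remainder 1
3 ÷ 1 → quotient 3, remainder 0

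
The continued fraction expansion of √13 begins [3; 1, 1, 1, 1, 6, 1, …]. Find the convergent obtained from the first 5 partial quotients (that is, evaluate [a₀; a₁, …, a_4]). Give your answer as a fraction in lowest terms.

18/5

Start with 1.
1 + 1/(1/1) = 1 + 1/1 = 2/1
1 + 1/(2/1) = 1 + 1/2 = 3/2
1 + 1/(3/2) = 1 + 2/3 = 5/3
3 + 1/(5/3) = 3 + 3/5 = 18/5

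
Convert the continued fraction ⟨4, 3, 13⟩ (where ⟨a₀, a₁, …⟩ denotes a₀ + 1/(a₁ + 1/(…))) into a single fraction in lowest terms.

173/40

Start with 13.
3 + 1/(13/1) = 3 + 1/13 = 40/13
4 + 1/(40/13) = 4 + 13/40 = 173/40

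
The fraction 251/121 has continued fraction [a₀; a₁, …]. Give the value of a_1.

251 = 2·121 + 9, so a_0 = 2
121 = 13·9 + 4, so a_1 = 13

13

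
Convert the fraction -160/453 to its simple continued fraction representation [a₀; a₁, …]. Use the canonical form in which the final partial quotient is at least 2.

[-1; 1, 1, 1, 4, 1, 12, 2]

-160 ÷ 453 → quotient -1, remainder 293
453 ÷ 293 → quotient 1, remainder 160
293 ÷ 160 → quotient 1, remainder 133
160 ÷ 133 → quotient 1, remainder 27
133 ÷ 27 → quotient 4, remainder 25
27 ÷ 25 → quotient 1, remainder 2
25 ÷ 2 → quotient 12, remainder 1
2 ÷ 1 → quotient 2, remainder 0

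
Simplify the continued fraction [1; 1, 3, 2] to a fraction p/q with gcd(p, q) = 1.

Starting at the tail and folding back:
Start with 2.
3 + 1/(2/1) = 3 + 1/2 = 7/2
1 + 1/(7/2) = 1 + 2/7 = 9/7
1 + 1/(9/7) = 1 + 7/9 = 16/9

16/9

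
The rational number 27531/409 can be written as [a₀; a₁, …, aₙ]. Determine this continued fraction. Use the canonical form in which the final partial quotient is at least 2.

27531 = 67·409 + 128, so a_0 = 67
409 = 3·128 + 25, so a_1 = 3
128 = 5·25 + 3, so a_2 = 5
25 = 8·3 + 1, so a_3 = 8
3 = 3·1 + 0, so a_4 = 3

[67; 3, 5, 8, 3]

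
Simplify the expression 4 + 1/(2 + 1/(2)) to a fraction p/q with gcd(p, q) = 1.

22/5

Build up convergents one term at a time:
a_0 = 4: 4/1
a_1 = 2: 9/2
a_2 = 2: 22/5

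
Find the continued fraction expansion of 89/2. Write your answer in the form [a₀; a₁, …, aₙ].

[44; 2]

Apply division with remainder until the remainder is 0:
89 = 44·2 + 1, so a_0 = 44
2 = 2·1 + 0, so a_1 = 2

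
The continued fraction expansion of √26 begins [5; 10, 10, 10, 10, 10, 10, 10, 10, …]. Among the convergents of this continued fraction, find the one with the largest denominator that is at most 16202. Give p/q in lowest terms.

52525/10301

List convergents until the denominator exceeds the bound:
a_0 = 5: 5/1  (≤ bound)
a_1 = 10: 51/10  (≤ bound)
a_2 = 10: 515/101  (≤ bound)
a_3 = 10: 5201/1020  (≤ bound)
a_4 = 10: 52525/10301  (≤ bound)
a_5 = 10: 530451/104030  (> 16202, stop)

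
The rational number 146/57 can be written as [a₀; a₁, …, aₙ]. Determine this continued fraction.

146 ÷ 57 → quotient 2, remainder 32
57 ÷ 32 → quotient 1, remainder 25
32 ÷ 25 → quotient 1, remainder 7
25 ÷ 7 → quotient 3, remainder 4
7 ÷ 4 → quotient 1, remainder 3
4 ÷ 3 → quotient 1, remainder 1
3 ÷ 1 → quotient 3, remainder 0

[2; 1, 1, 3, 1, 1, 3]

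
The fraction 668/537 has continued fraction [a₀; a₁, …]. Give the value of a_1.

⌊668/537⌋ = 1, remainder 131
⌊537/131⌋ = 4, remainder 13

4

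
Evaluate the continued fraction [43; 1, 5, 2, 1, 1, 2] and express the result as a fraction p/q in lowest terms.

Build up convergents one term at a time:
a_0 = 43: 43/1
a_1 = 1: 44/1
a_2 = 5: 263/6
a_3 = 2: 570/13
a_4 = 1: 833/19
a_5 = 1: 1403/32
a_6 = 2: 3639/83

3639/83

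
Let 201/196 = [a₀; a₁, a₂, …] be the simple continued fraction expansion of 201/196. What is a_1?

39

⌊201/196⌋ = 1, remainder 5
⌊196/5⌋ = 39, remainder 1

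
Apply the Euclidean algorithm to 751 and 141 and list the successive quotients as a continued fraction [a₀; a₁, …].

⌊751/141⌋ = 5, remainder 46
⌊141/46⌋ = 3, remainder 3
⌊46/3⌋ = 15, remainder 1
⌊3/1⌋ = 3, remainder 0

[5; 3, 15, 3]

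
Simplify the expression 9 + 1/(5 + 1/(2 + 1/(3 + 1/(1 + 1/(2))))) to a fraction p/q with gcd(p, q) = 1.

1249/136

Start with 2.
1 + 1/(2/1) = 1 + 1/2 = 3/2
3 + 1/(3/2) = 3 + 2/3 = 11/3
2 + 1/(11/3) = 2 + 3/11 = 25/11
5 + 1/(25/11) = 5 + 11/25 = 136/25
9 + 1/(136/25) = 9 + 25/136 = 1249/136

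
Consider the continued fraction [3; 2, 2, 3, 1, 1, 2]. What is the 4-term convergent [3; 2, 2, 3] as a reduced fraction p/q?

58/17

a_0 = 3: 3/1
a_1 = 2: 7/2
a_2 = 2: 17/5
a_3 = 3: 58/17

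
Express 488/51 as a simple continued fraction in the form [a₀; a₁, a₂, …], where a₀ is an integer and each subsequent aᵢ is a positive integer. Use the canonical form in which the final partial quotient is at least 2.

⌊488/51⌋ = 9, remainder 29
⌊51/29⌋ = 1, remainder 22
⌊29/22⌋ = 1, remainder 7
⌊22/7⌋ = 3, remainder 1
⌊7/1⌋ = 7, remainder 0

[9; 1, 1, 3, 7]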